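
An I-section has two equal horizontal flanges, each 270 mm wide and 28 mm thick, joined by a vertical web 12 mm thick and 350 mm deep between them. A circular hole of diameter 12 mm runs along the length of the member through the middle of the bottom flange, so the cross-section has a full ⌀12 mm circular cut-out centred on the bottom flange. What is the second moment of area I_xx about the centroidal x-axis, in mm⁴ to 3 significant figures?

I_xx ≈ 5.80 × 10⁸ mm⁴

Treat the section as a set of non-overlapping primitives; coordinates are from the bounding-box lower-left.
Bottom flange: 270 × 28, A = 7 560 mm², y = 14 mm, Ī = 493 920 mm⁴.
Web: 12 × 350, A = 4 200 mm², y = 203 mm, Ī = 42 875 000 mm⁴.
Top flange: 270 × 28, A = 7 560 mm², y = 392 mm, Ī = 493 920 mm⁴.
Hole (subtracted): ⌀12, A = 113.1 mm², y = 14 mm, Ī = 1017.9 mm⁴.
Centroid: ȳ = ΣA·y / ΣA = 204.11 mm.
Transfer each piece to the centroidal x-axis using Ī + A·d² with d = y − 204.11:
  bottom flange: d = -190.11 mm → contributes +273 734 361 mm⁴
  web: d = -1.1129 mm → contributes +42 880 202 mm⁴
  top flange: d = 187.89 mm → contributes +267 373 726 mm⁴
  hole: d = -190.11 mm → contributes −4 088 685 mm⁴
Total I = 579 899 603 mm⁴.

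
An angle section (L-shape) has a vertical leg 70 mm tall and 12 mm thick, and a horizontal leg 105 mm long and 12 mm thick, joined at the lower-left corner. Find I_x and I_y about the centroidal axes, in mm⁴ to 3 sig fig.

I_x ≈ 7.59 × 10⁵ mm⁴, I_y ≈ 2.14 × 10⁶ mm⁴

Decompose the section into non-overlapping parts with the origin at the bottom-left of its bounding rectangle.
Vertical leg: 12 × 70, A = 840 mm², y = 35 mm, Ī = 343 000 mm⁴.
Horizontal leg (remainder): 93 × 12, A = 1 116 mm², y = 6 mm, Ī = 13 392 mm⁴.
Centroid: ȳ = ΣA·y / ΣA = 18.454 mm.
Transfer each piece to the centroidal x-axis using Ī + A·d² with d = y − 18.454:
  vertical leg: d = 16.546 mm → contributes +572 967 mm⁴
  horizontal leg (remainder): d = -12.454 mm → contributes +186 486 mm⁴
Total I = 759 453 mm⁴.
For the y-axis: x̄ = 35.954 mm.
Repeating about the centroidal y-axis gives I_y = 2 135 408 mm⁴.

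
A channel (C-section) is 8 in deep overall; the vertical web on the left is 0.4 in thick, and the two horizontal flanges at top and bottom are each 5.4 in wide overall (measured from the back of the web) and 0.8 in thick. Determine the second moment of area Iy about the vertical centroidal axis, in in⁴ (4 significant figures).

Iy ≈ 33.37 in⁴

Split into non-overlapping primitives; take the origin at the lower-left of the bounding box.
Web: 0.4 × 8, A = 3.2 in², x = 0.2 in, Ī = 0.0426667 in⁴.
Top flange (beyond web): 5 × 0.8, A = 4 in², x = 2.9 in, Ī = 8.33333 in⁴.
Bottom flange (beyond web): 5 × 0.8, A = 4 in², x = 2.9 in, Ī = 8.33333 in⁴.
Centroid: x̄ = ΣA·x / ΣA = 2.12857 in.
Transfer each piece to the vertical centroidal axis using Ī + A·d² with d = x − 2.12857:
  web: d = -1.92857 in → contributes +11.9447 in⁴
  top flange (beyond web): d = 0.771429 in → contributes +10.7137 in⁴
  bottom flange (beyond web): d = 0.771429 in → contributes +10.7137 in⁴
Total I = 33.3722 in⁴.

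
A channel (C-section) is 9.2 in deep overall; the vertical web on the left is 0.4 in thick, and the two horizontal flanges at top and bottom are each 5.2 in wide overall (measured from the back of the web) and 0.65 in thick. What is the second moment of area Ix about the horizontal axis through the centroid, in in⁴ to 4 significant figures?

Treat the section as a set of non-overlapping primitives; coordinates are from the bounding-box lower-left.
Web: 0.4 × 9.2, A = 3.68 in², y = 4.6 in, Ī = 25.9563 in⁴.
Top flange (beyond web): 4.8 × 0.65, A = 3.12 in², y = 8.875 in, Ī = 0.10985 in⁴.
Bottom flange (beyond web): 4.8 × 0.65, A = 3.12 in², y = 0.325 in, Ī = 0.10985 in⁴.
By symmetry the centroid is at mid-height, ȳ = 4.6 in.
Transfer each piece to the horizontal axis through the centroid using Ī + A·d² with d = y − 4.6:
  web: d = 0 in → contributes +25.9563 in⁴
  top flange (beyond web): d = 4.275 in → contributes +57.1298 in⁴
  bottom flange (beyond web): d = -4.275 in → contributes +57.1298 in⁴
Total I = 140.216 in⁴.

Ix ≈ 140.2 in⁴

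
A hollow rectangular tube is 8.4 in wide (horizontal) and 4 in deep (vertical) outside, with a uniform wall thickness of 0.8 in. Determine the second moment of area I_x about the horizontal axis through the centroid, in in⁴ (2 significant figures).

I_x ≈ 37 in⁴

Split into non-overlapping primitives; take the origin at the lower-left of the bounding box.
Outer rectangle: 8.4 × 4, A = 33.6 in², y = 2 in, Ī = 44.8 in⁴.
Inner void (subtracted): 6.8 × 2.4, A = 16.32 in², y = 2 in, Ī = 7.834 in⁴.
By symmetry the centroid is at mid-height, ȳ = 2 in.
All pieces are centred on the horizontal axis through the centroid, so I = ΣĪ (holes subtracted) = 36.97 in⁴.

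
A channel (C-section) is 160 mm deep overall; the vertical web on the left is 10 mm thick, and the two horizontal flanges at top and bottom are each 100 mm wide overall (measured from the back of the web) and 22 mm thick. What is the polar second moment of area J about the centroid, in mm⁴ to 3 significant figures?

Split into non-overlapping primitives; take the origin at the lower-left of the bounding box.
Web: 10 × 160, A = 1 600 mm², y = 80 mm, Ī = 3 413 333 mm⁴.
Top flange (beyond web): 90 × 22, A = 1 980 mm², y = 149 mm, Ī = 79 860 mm⁴.
Bottom flange (beyond web): 90 × 22, A = 1 980 mm², y = 11 mm, Ī = 79 860 mm⁴.
By symmetry the centroid is at mid-height, ȳ = 80 mm.
Transfer each piece to the centroidal x-axis using Ī + A·d² with d = y − 80:
  web: d = 0 mm → contributes +3 413 333 mm⁴
  top flange (beyond web): d = 69 mm → contributes +9 506 640 mm⁴
  bottom flange (beyond web): d = -69 mm → contributes +9 506 640 mm⁴
Total I = 22 426 613 mm⁴.
For the y-axis: x̄ = 40.612 mm.
Repeating about the centroidal y-axis gives I_y = 5 535 254 mm⁴.
Polar second moment: J = I_x + I_y = 27 961 868 mm⁴.

J ≈ 2.80 × 10⁷ mm⁴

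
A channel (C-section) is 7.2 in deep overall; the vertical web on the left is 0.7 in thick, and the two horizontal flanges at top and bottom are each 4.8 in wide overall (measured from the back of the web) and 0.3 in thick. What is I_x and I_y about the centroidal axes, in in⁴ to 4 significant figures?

I_x ≈ 51.07 in⁴, I_y ≈ 13.17 in⁴

Decompose the section into non-overlapping parts with the origin at the bottom-left of its bounding rectangle.
Web: 0.7 × 7.2, A = 5.04 in², y = 3.6 in, Ī = 21.7728 in⁴.
Top flange (beyond web): 4.1 × 0.3, A = 1.23 in², y = 7.05 in, Ī = 0.009225 in⁴.
Bottom flange (beyond web): 4.1 × 0.3, A = 1.23 in², y = 0.15 in, Ī = 0.009225 in⁴.
By symmetry the centroid is at mid-height, ȳ = 3.6 in.
Transfer each piece to the centroidal x-axis using Ī + A·d² with d = y − 3.6:
  web: d = 0 in → contributes +21.7728 in⁴
  top flange (beyond web): d = 3.45 in → contributes +14.6493 in⁴
  bottom flange (beyond web): d = -3.45 in → contributes +14.6493 in⁴
Total I = 51.0714 in⁴.
For the y-axis: x̄ = 1.1372 in.
Repeating about the centroidal y-axis gives I_y = 13.1738 in⁴.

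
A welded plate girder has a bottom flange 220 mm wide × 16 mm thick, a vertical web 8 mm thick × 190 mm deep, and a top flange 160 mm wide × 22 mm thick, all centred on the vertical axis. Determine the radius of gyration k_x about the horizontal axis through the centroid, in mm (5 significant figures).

Split into non-overlapping primitives; take the origin at the lower-left of the bounding box.
Bottom plate: 220 × 16, A = 3 520 mm², y = 8 mm, Ī = 75093.33 mm⁴.
Web plate: 8 × 190, A = 1 520 mm², y = 111 mm, Ī = 4 572 667 mm⁴.
Top plate: 160 × 22, A = 3 520 mm², y = 217 mm, Ī = 141973.3 mm⁴.
Centroid: ȳ = ΣA·y / ΣA = 112.2336 mm.
Transfer each piece to the horizontal axis through the centroid using Ī + A·d² with d = y − 112.2336:
  bottom plate: d = -104.2336 mm → contributes +38 318 671 mm⁴
  web plate: d = -1.233645 mm → contributes +4 574 980 mm⁴
  top plate: d = 104.7664 mm → contributes +38 777 455 mm⁴
Total I = 81 671 106 mm⁴.
Radius of gyration: k = √(I/A) = √(81 671 106 / 8 560) = 97.67813 mm.

k_x ≈ 97.678 mm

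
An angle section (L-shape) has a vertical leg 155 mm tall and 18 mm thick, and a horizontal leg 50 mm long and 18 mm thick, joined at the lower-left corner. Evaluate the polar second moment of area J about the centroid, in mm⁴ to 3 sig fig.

Treat the section as a set of non-overlapping primitives; coordinates are from the bounding-box lower-left.
Vertical leg: 18 × 155, A = 2 790 mm², y = 77.5 mm, Ī = 5 585 813 mm⁴.
Horizontal leg (remainder): 32 × 18, A = 576 mm², y = 9 mm, Ī = 15 552 mm⁴.
Centroid: ȳ = ΣA·y / ΣA = 65.778 mm.
Transfer each piece to the centroidal x-axis using Ī + A·d² with d = y − 65.778:
  vertical leg: d = 11.722 mm → contributes +5 969 168 mm⁴
  horizontal leg (remainder): d = -56.778 mm → contributes +1 872 432 mm⁴
Total I = 7 841 600 mm⁴.
For the y-axis: x̄ = 13.278 mm.
Repeating about the centroidal y-axis gives I_y = 422 878 mm⁴.
Polar second moment: J = I_x + I_y = 8 264 478 mm⁴.

J ≈ 8.26 × 10⁶ mm⁴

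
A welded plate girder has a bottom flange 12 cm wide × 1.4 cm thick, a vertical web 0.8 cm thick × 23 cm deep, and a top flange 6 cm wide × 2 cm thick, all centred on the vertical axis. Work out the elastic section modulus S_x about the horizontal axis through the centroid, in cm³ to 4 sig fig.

Treat the section as a set of non-overlapping primitives; coordinates are from the bounding-box lower-left.
Bottom plate: 12 × 1.4, A = 16.8 cm², y = 0.7 cm, Ī = 2.744 cm⁴.
Web plate: 0.8 × 23, A = 18.4 cm², y = 12.9 cm, Ī = 811.133 cm⁴.
Top plate: 6 × 2, A = 12 cm², y = 25.4 cm, Ī = 4 cm⁴.
Centroid: ȳ = ΣA·y / ΣA = 11.7356 cm.
Transfer each piece to the horizontal axis through the centroid using Ī + A·d² with d = y − 11.7356:
  bottom plate: d = -11.0356 cm → contributes +2048.72 cm⁴
  web plate: d = 1.16441 cm → contributes +836.081 cm⁴
  top plate: d = 13.6644 cm → contributes +2244.59 cm⁴
Total I = 5129.39 cm⁴.
Extreme fibre distance c = 14.6644 cm; S = I/c = 349.785 cm³.

S_x ≈ 349.8 cm³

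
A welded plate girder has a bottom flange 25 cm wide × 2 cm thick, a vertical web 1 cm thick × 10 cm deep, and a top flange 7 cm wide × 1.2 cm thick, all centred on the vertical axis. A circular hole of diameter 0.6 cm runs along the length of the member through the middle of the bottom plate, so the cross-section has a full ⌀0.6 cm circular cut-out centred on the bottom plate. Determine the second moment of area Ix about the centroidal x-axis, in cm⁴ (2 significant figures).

Ix ≈ 1200 cm⁴

Split into non-overlapping primitives; take the origin at the lower-left of the bounding box.
Bottom plate: 25 × 2, A = 50 cm², y = 1 cm, Ī = 16.67 cm⁴.
Web plate: 1 × 10, A = 10 cm², y = 7 cm, Ī = 83.33 cm⁴.
Top plate: 7 × 1.2, A = 8.4 cm², y = 12.6 cm, Ī = 1.008 cm⁴.
Hole (subtracted): ⌀0.6, A = 0.2827 cm², y = 1 cm, Ī = 0.006362 cm⁴.
Centroid: ȳ = ΣA·y / ΣA = 3.311 cm.
Transfer each piece to the centroidal x-axis using Ī + A·d² with d = y − 3.311:
  bottom plate: d = -2.311 cm → contributes +283.8 cm⁴
  web plate: d = 3.689 cm → contributes +219.4 cm⁴
  top plate: d = 9.289 cm → contributes +725.8 cm⁴
  hole: d = -2.311 cm → contributes −1.517 cm⁴
Total I = 1 227 cm⁴.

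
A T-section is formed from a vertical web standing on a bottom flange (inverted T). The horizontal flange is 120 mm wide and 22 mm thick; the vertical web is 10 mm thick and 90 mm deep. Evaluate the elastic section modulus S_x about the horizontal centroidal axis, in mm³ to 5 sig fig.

Decompose the section into non-overlapping parts with the origin at the bottom-left of its bounding rectangle.
Flange: 120 × 22, A = 2 640 mm², y = 11 mm, Ī = 106 480 mm⁴.
Web: 10 × 90, A = 900 mm², y = 67 mm, Ī = 607 500 mm⁴.
Centroid: ȳ = ΣA·y / ΣA = 25.23729 mm.
Transfer each piece to the horizontal centroidal axis using Ī + A·d² with d = y − 25.23729:
  flange: d = -14.23729 mm → contributes +641 609 mm⁴
  web: d = 41.76271 mm → contributes +2 177 212 mm⁴
Total I = 2 818 821 mm⁴.
Extreme fibre distance c = 86.76271 mm; S = I/c = 32488.85 mm³.

S_x ≈ 3.2489 × 10⁴ mm³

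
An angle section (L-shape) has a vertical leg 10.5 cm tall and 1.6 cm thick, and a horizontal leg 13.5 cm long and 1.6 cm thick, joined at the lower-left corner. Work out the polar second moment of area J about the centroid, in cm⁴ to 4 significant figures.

Treat the section as a set of non-overlapping primitives; coordinates are from the bounding-box lower-left.
Vertical leg: 1.6 × 10.5, A = 16.8 cm², y = 5.25 cm, Ī = 154.35 cm⁴.
Horizontal leg (remainder): 11.9 × 1.6, A = 19.04 cm², y = 0.8 cm, Ī = 4.06187 cm⁴.
Centroid: ȳ = ΣA·y / ΣA = 2.88594 cm.
Transfer each piece to the centroidal x-axis using Ī + A·d² with d = y − 2.88594:
  vertical leg: d = 2.36406 cm → contributes +248.242 cm⁴
  horizontal leg (remainder): d = -2.08594 cm → contributes +86.9075 cm⁴
Total I = 335.149 cm⁴.
For the y-axis: x̄ = 4.38594 cm.
Repeating about the centroidal y-axis gives I_y = 634.917 cm⁴.
Polar second moment: J = I_x + I_y = 970.066 cm⁴.

J ≈ 970.1 cm⁴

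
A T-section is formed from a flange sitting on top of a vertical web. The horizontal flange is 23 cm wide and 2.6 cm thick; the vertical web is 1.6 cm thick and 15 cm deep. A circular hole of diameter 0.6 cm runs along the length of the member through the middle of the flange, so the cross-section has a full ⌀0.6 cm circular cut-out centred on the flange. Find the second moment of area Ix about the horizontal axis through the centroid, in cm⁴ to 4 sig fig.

Ix ≈ 1808 cm⁴

Decompose the section into non-overlapping parts with the origin at the bottom-left of its bounding rectangle.
Flange: 23 × 2.6, A = 59.8 cm², y = 16.3 cm, Ī = 33.6873 cm⁴.
Web: 1.6 × 15, A = 24 cm², y = 7.5 cm, Ī = 450 cm⁴.
Hole (subtracted): ⌀0.6, A = 0.282743 cm², y = 16.3 cm, Ī = 0.00636173 cm⁴.
Centroid: ȳ = ΣA·y / ΣA = 13.7712 cm.
Transfer each piece to the horizontal axis through the centroid using Ī + A·d² with d = y − 13.7712:
  flange: d = 2.52882 cm → contributes +416.104 cm⁴
  web: d = -6.27118 cm → contributes +1393.87 cm⁴
  hole: d = 2.52882 cm → contributes −1.81448 cm⁴
Total I = 1808.15 cm⁴.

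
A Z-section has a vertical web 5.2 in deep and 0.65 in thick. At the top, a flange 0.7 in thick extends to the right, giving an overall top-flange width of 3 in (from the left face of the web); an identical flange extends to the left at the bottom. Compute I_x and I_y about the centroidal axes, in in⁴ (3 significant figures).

I_x ≈ 24.4 in⁴, I_y ≈ 9.04 in⁴

Split into non-overlapping primitives; take the origin at the lower-left of the bounding box.
Web: 0.65 × 5.2, A = 3.38 in², y = 2.6 in, Ī = 7.6163 in⁴.
Top flange (beyond web): 2.35 × 0.7, A = 1.645 in², y = 4.85 in, Ī = 0.067171 in⁴.
Bottom flange (beyond web): 2.35 × 0.7, A = 1.645 in², y = 0.35 in, Ī = 0.067171 in⁴.
Centroid: ȳ = ΣA·y / ΣA = 2.6 in.
Transfer each piece to the centroidal x-axis using Ī + A·d² with d = y − 2.6:
  web: d = 0 in → contributes +7.6163 in⁴
  top flange (beyond web): d = 2.25 in → contributes +8.395 in⁴
  bottom flange (beyond web): d = -2.25 in → contributes +8.395 in⁴
Total I = 24.406 in⁴.
For the y-axis: x̄ = 2.675 in.
Repeating about the centroidal y-axis gives I_y = 9.0356 in⁴.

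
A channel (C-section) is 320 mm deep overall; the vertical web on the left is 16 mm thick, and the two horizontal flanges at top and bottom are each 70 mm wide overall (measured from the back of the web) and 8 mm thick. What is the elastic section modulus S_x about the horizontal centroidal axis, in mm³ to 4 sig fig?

Decompose the section into non-overlapping parts with the origin at the bottom-left of its bounding rectangle.
Web: 16 × 320, A = 5 120 mm², y = 160 mm, Ī = 43 690 667 mm⁴.
Top flange (beyond web): 54 × 8, A = 432 mm², y = 316 mm, Ī = 2 304 mm⁴.
Bottom flange (beyond web): 54 × 8, A = 432 mm², y = 4 mm, Ī = 2 304 mm⁴.
By symmetry the centroid is at mid-height, ȳ = 160 mm.
Transfer each piece to the horizontal centroidal axis using Ī + A·d² with d = y − 160:
  web: d = 0 mm → contributes +43 690 667 mm⁴
  top flange (beyond web): d = 156 mm → contributes +10 515 456 mm⁴
  bottom flange (beyond web): d = -156 mm → contributes +10 515 456 mm⁴
Total I = 64 721 579 mm⁴.
Extreme fibre distance c = 160 mm; S = I/c = 404 510 mm³.

S_x ≈ 4.045 × 10⁵ mm³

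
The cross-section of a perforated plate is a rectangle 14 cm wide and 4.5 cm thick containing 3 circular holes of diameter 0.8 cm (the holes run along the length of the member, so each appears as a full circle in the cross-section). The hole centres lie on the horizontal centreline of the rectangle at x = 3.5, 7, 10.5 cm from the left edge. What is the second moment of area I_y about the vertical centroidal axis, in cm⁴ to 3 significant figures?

Treat the section as a set of non-overlapping primitives; coordinates are from the bounding-box lower-left.
Plate: 14 × 4.5, A = 63 cm², x = 7 cm, Ī = 1 029 cm⁴.
Hole 1 (subtracted): ⌀0.8, A = 0.50265 cm², x = 3.5 cm, Ī = 0.020106 cm⁴.
Hole 2 (subtracted): ⌀0.8, A = 0.50265 cm², x = 7 cm, Ī = 0.020106 cm⁴.
Hole 3 (subtracted): ⌀0.8, A = 0.50265 cm², x = 10.5 cm, Ī = 0.020106 cm⁴.
By symmetry the centroid is at mid-width, x̄ = 7 cm.
Transfer each piece to the vertical centroidal axis using Ī + A·d² with d = x − 7:
  plate: d = 0 cm → contributes +1 029 cm⁴
  hole 1: d = -3.5 cm → contributes −6.1776 cm⁴
  hole 2: d = 0 cm → contributes −0.020106 cm⁴
  hole 3: d = 3.5 cm → contributes −6.1776 cm⁴
Total I = 1016.6 cm⁴.

I_y ≈ 1020 cm⁴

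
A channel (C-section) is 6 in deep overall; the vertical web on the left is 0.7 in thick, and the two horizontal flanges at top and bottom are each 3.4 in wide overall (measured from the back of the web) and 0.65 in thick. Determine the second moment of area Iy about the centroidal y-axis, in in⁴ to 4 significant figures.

Iy ≈ 7.830 in⁴

Treat the section as a set of non-overlapping primitives; coordinates are from the bounding-box lower-left.
Web: 0.7 × 6, A = 4.2 in², x = 0.35 in, Ī = 0.1715 in⁴.
Top flange (beyond web): 2.7 × 0.65, A = 1.755 in², x = 2.05 in, Ī = 1.06616 in⁴.
Bottom flange (beyond web): 2.7 × 0.65, A = 1.755 in², x = 2.05 in, Ī = 1.06616 in⁴.
Centroid: x̄ = ΣA·x / ΣA = 1.12393 in.
Transfer each piece to the centroidal y-axis using Ī + A·d² with d = x − 1.12393:
  web: d = -0.77393 in → contributes +2.68716 in⁴
  top flange (beyond web): d = 0.92607 in → contributes +2.57126 in⁴
  bottom flange (beyond web): d = 0.92607 in → contributes +2.57126 in⁴
Total I = 7.82968 in⁴.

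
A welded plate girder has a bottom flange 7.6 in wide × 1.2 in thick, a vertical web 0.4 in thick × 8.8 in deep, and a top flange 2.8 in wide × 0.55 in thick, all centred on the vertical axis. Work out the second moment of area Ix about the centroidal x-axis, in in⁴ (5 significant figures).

Split into non-overlapping primitives; take the origin at the lower-left of the bounding box.
Bottom plate: 7.6 × 1.2, A = 9.12 in², y = 0.6 in, Ī = 1.0944 in⁴.
Web plate: 0.4 × 8.8, A = 3.52 in², y = 5.6 in, Ī = 22.71573 in⁴.
Top plate: 2.8 × 0.55, A = 1.54 in², y = 10.275 in, Ī = 0.03882083 in⁴.
Centroid: ȳ = ΣA·y / ΣA = 2.891925 in.
Transfer each piece to the centroidal x-axis using Ī + A·d² with d = y − 2.891925:
  bottom plate: d = -2.291925 in → contributes +49.00104 in⁴
  web plate: d = 2.708075 in → contributes +48.53025 in⁴
  top plate: d = 7.383075 in → contributes +83.9839 in⁴
Total I = 181.5152 in⁴.

Ix ≈ 181.52 in⁴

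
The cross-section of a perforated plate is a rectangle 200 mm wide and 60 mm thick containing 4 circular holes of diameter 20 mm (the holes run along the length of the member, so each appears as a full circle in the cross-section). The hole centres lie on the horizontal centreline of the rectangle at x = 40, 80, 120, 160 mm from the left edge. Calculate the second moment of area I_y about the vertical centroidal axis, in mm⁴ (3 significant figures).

I_y ≈ 3.75 × 10⁷ mm⁴

Treat the section as a set of non-overlapping primitives; coordinates are from the bounding-box lower-left.
Plate: 200 × 60, A = 12 000 mm², x = 100 mm, Ī = 40 000 000 mm⁴.
Hole 1 (subtracted): ⌀20, A = 314.16 mm², x = 40 mm, Ī = 7 854 mm⁴.
Hole 2 (subtracted): ⌀20, A = 314.16 mm², x = 80 mm, Ī = 7 854 mm⁴.
Hole 3 (subtracted): ⌀20, A = 314.16 mm², x = 120 mm, Ī = 7 854 mm⁴.
Hole 4 (subtracted): ⌀20, A = 314.16 mm², x = 160 mm, Ī = 7 854 mm⁴.
By symmetry the centroid is at mid-width, x̄ = 100 mm.
Transfer each piece to the vertical centroidal axis using Ī + A·d² with d = x − 100:
  plate: d = 0 mm → contributes +40 000 000 mm⁴
  hole 1: d = -60 mm → contributes −1 138 827 mm⁴
  hole 2: d = -20 mm → contributes −133 518 mm⁴
  hole 3: d = 20 mm → contributes −133 518 mm⁴
  hole 4: d = 60 mm → contributes −1 138 827 mm⁴
Total I = 37 455 310 mm⁴.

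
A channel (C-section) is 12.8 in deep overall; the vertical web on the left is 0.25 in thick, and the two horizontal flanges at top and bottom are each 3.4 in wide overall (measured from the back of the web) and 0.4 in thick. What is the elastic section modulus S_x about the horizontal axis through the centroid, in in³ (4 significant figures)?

S_x ≈ 21.97 in³

Break the section into simple shapes (no overlaps), measuring from the bottom-left corner of the bounding box.
Web: 0.25 × 12.8, A = 3.2 in², y = 6.4 in, Ī = 43.6907 in⁴.
Top flange (beyond web): 3.15 × 0.4, A = 1.26 in², y = 12.6 in, Ī = 0.0168 in⁴.
Bottom flange (beyond web): 3.15 × 0.4, A = 1.26 in², y = 0.2 in, Ī = 0.0168 in⁴.
By symmetry the centroid is at mid-height, ȳ = 6.4 in.
Transfer each piece to the horizontal axis through the centroid using Ī + A·d² with d = y − 6.4:
  web: d = 0 in → contributes +43.6907 in⁴
  top flange (beyond web): d = 6.2 in → contributes +48.4512 in⁴
  bottom flange (beyond web): d = -6.2 in → contributes +48.4512 in⁴
Total I = 140.593 in⁴.
Extreme fibre distance c = 6.4 in; S = I/c = 21.9677 in³.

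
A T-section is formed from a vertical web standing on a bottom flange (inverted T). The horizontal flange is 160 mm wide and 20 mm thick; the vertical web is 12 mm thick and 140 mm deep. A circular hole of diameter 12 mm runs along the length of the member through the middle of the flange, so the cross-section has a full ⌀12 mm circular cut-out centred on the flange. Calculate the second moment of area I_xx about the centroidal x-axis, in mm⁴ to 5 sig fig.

I_xx ≈ 9.8123 × 10⁶ mm⁴

Split into non-overlapping primitives; take the origin at the lower-left of the bounding box.
Flange: 160 × 20, A = 3 200 mm², y = 10 mm, Ī = 106666.7 mm⁴.
Web: 12 × 140, A = 1 680 mm², y = 90 mm, Ī = 2 744 000 mm⁴.
Hole (subtracted): ⌀12, A = 113.0973 mm², y = 10 mm, Ī = 1017.876 mm⁴.
Centroid: ȳ = ΣA·y / ΣA = 38.19441 mm.
Transfer each piece to the centroidal x-axis using Ī + A·d² with d = y − 38.19441:
  flange: d = -28.19441 mm → contributes +2 650 426 mm⁴
  web: d = 51.80559 mm → contributes +7 252 816 mm⁴
  hole: d = -28.19441 mm → contributes −90921.74 mm⁴
Total I = 9 812 320 mm⁴.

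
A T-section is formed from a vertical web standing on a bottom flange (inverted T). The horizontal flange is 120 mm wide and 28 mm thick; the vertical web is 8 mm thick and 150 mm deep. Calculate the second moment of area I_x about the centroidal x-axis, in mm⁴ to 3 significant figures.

I_x ≈ 9.47 × 10⁶ mm⁴

Break the section into simple shapes (no overlaps), measuring from the bottom-left corner of the bounding box.
Flange: 120 × 28, A = 3 360 mm², y = 14 mm, Ī = 219 520 mm⁴.
Web: 8 × 150, A = 1 200 mm², y = 103 mm, Ī = 2 250 000 mm⁴.
Centroid: ȳ = ΣA·y / ΣA = 37.421 mm.
Transfer each piece to the centroidal x-axis using Ī + A·d² with d = y − 37.421:
  flange: d = -23.421 mm → contributes +2 062 634 mm⁴
  web: d = 65.579 mm → contributes +7 410 718 mm⁴
Total I = 9 473 352 mm⁴.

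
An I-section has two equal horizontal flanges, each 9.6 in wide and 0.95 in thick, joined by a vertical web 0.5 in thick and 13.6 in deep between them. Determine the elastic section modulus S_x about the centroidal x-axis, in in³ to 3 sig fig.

S_x ≈ 138 in³

Split into non-overlapping primitives; take the origin at the lower-left of the bounding box.
Bottom flange: 9.6 × 0.95, A = 9.12 in², y = 0.475 in, Ī = 0.6859 in⁴.
Web: 0.5 × 13.6, A = 6.8 in², y = 7.75 in, Ī = 104.81 in⁴.
Top flange: 9.6 × 0.95, A = 9.12 in², y = 15.025 in, Ī = 0.6859 in⁴.
By symmetry the centroid is at mid-height, ȳ = 7.75 in.
Transfer each piece to the centroidal x-axis using Ī + A·d² with d = y − 7.75:
  bottom flange: d = -7.275 in → contributes +483.37 in⁴
  web: d = 0 in → contributes +104.81 in⁴
  top flange: d = 7.275 in → contributes +483.37 in⁴
Total I = 1071.5 in⁴.
Extreme fibre distance c = 7.75 in; S = I/c = 138.26 in³.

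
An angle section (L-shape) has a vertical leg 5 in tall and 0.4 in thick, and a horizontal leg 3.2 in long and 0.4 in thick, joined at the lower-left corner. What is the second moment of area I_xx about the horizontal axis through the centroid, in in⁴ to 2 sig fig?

I_xx ≈ 8.0 in⁴

Split into non-overlapping primitives; take the origin at the lower-left of the bounding box.
Vertical leg: 0.4 × 5, A = 2 in², y = 2.5 in, Ī = 4.167 in⁴.
Horizontal leg (remainder): 2.8 × 0.4, A = 1.12 in², y = 0.2 in, Ī = 0.01493 in⁴.
Centroid: ȳ = ΣA·y / ΣA = 1.674 in.
Transfer each piece to the horizontal axis through the centroid using Ī + A·d² with d = y − 1.674:
  vertical leg: d = 0.8256 in → contributes +5.53 in⁴
  horizontal leg (remainder): d = -1.474 in → contributes +2.45 in⁴
Total I = 7.98 in⁴.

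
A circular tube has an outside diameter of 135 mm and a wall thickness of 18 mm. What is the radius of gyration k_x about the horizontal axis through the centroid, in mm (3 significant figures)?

Decompose the section into non-overlapping parts with the origin at the bottom-left of its bounding rectangle.
Outer circle: ⌀135, A = 14 314 mm², y = 67.5 mm, Ī = 16 304 406 mm⁴.
Bore (subtracted): ⌀99, A = 7697.7 mm², y = 67.5 mm, Ī = 4 715 315 mm⁴.
By symmetry the centroid is at mid-height, ȳ = 67.5 mm.
All pieces are centred on the horizontal axis through the centroid, so I = ΣĪ (holes subtracted) = 11 589 091 mm⁴.
Radius of gyration: k = √(I/A) = √(11 589 091 / 6616.2) = 41.852 mm.

k_x ≈ 41.9 mm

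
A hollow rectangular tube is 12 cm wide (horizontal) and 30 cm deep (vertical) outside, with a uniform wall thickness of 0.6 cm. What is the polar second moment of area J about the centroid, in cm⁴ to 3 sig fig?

J ≈ 6800 cm⁴

Split into non-overlapping primitives; take the origin at the lower-left of the bounding box.
Outer rectangle: 12 × 30, A = 360 cm², y = 15 cm, Ī = 27 000 cm⁴.
Inner void (subtracted): 10.8 × 28.8, A = 311.04 cm², y = 15 cm, Ī = 21 499 cm⁴.
By symmetry the centroid is at mid-height, ȳ = 15 cm.
All pieces are centred on the centroidal x-axis, so I = ΣĪ (holes subtracted) = 5500.9 cm⁴.
Repeating about the centroidal y-axis gives I_y = 1296.7 cm⁴.
Polar second moment: J = I_x + I_y = 6797.6 cm⁴.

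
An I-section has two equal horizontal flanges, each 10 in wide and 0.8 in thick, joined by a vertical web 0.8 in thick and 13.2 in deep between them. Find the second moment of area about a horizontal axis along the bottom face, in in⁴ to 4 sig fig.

I_base ≈ 2393 in⁴

Break the section into simple shapes (no overlaps), measuring from the bottom-left corner of the bounding box.
Bottom flange: 10 × 0.8, A = 8 in², y = 0.4 in, Ī = 0.426667 in⁴.
Web: 0.8 × 13.2, A = 10.56 in², y = 7.4 in, Ī = 153.331 in⁴.
Top flange: 10 × 0.8, A = 8 in², y = 14.4 in, Ī = 0.426667 in⁴.
Transfer each piece to a horizontal axis along the bottom face using Ī + A·d² with d = y − 0:
  bottom flange: d = 0.4 in → contributes +1.70667 in⁴
  web: d = 7.4 in → contributes +731.597 in⁴
  top flange: d = 14.4 in → contributes +1659.31 in⁴
Total I = 2392.61 in⁴.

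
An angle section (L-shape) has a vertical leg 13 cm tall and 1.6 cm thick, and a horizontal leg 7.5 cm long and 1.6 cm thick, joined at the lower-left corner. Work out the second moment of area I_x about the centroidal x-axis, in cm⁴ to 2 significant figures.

I_x ≈ 510 cm⁴

Treat the section as a set of non-overlapping primitives; coordinates are from the bounding-box lower-left.
Vertical leg: 1.6 × 13, A = 20.8 cm², y = 6.5 cm, Ī = 292.9 cm⁴.
Horizontal leg (remainder): 5.9 × 1.6, A = 9.44 cm², y = 0.8 cm, Ī = 2.014 cm⁴.
Centroid: ȳ = ΣA·y / ΣA = 4.721 cm.
Transfer each piece to the centroidal x-axis using Ī + A·d² with d = y − 4.721:
  vertical leg: d = 1.779 cm → contributes +358.8 cm⁴
  horizontal leg (remainder): d = -3.921 cm → contributes +147.1 cm⁴
Total I = 505.9 cm⁴.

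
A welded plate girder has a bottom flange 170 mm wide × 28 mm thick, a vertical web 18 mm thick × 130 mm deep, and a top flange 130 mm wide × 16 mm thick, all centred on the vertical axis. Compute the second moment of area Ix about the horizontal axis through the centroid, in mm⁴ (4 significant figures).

Ix ≈ 3.897 × 10⁷ mm⁴

Break the section into simple shapes (no overlaps), measuring from the bottom-left corner of the bounding box.
Bottom plate: 170 × 28, A = 4 760 mm², y = 14 mm, Ī = 310 987 mm⁴.
Web plate: 18 × 130, A = 2 340 mm², y = 93 mm, Ī = 3 295 500 mm⁴.
Top plate: 130 × 16, A = 2 080 mm², y = 166 mm, Ī = 44373.3 mm⁴.
Centroid: ȳ = ΣA·y / ΣA = 68.5773 mm.
Transfer each piece to the horizontal axis through the centroid using Ī + A·d² with d = y − 68.5773:
  bottom plate: d = -54.5773 mm → contributes +14 489 533 mm⁴
  web plate: d = 24.4227 mm → contributes +4 691 231 mm⁴
  top plate: d = 97.4227 mm → contributes +19 786 016 mm⁴
Total I = 38 966 780 mm⁴.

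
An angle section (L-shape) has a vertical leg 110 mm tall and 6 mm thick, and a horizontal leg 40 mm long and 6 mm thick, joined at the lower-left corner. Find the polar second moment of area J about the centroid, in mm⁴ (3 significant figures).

Treat the section as a set of non-overlapping primitives; coordinates are from the bounding-box lower-left.
Vertical leg: 6 × 110, A = 660 mm², y = 55 mm, Ī = 665 500 mm⁴.
Horizontal leg (remainder): 34 × 6, A = 204 mm², y = 3 mm, Ī = 612 mm⁴.
Centroid: ȳ = ΣA·y / ΣA = 42.722 mm.
Transfer each piece to the centroidal x-axis using Ī + A·d² with d = y − 42.722:
  vertical leg: d = 12.278 mm → contributes +764 991 mm⁴
  horizontal leg (remainder): d = -39.722 mm → contributes +322 494 mm⁴
Total I = 1 087 485 mm⁴.
For the y-axis: x̄ = 7.7222 mm.
Repeating about the centroidal y-axis gives I_y = 83 965 mm⁴.
Polar second moment: J = I_x + I_y = 1 171 451 mm⁴.

J ≈ 1.17 × 10⁶ mm⁴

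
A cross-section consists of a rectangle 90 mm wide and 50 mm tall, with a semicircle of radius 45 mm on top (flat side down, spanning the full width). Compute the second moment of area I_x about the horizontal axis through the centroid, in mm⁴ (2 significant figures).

Break the section into simple shapes (no overlaps), measuring from the bottom-left corner of the bounding box.
Rectangular body: 90 × 50, A = 4 500 mm², y = 25 mm, Ī = 937 500 mm⁴.
Semicircular cap: semicircle r = 45, A = 3 181 mm², y = 69.1 mm, Ī = 450 072 mm⁴.
Centroid: ȳ = ΣA·y / ΣA = 43.26 mm.
Transfer each piece to the horizontal axis through the centroid using Ī + A·d² with d = y − 43.26:
  rectangular body: d = -18.26 mm → contributes +2 438 331 mm⁴
  semicircular cap: d = 25.84 mm → contributes +2 573 314 mm⁴
Total I = 5 011 645 mm⁴.

I_x ≈ 5.0 × 10⁶ mm⁴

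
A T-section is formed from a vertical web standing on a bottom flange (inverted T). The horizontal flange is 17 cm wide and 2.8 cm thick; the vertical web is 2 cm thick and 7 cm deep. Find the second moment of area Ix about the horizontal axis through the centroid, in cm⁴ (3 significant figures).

Treat the section as a set of non-overlapping primitives; coordinates are from the bounding-box lower-left.
Flange: 17 × 2.8, A = 47.6 cm², y = 1.4 cm, Ī = 31.099 cm⁴.
Web: 2 × 7, A = 14 cm², y = 6.3 cm, Ī = 57.167 cm⁴.
Centroid: ȳ = ΣA·y / ΣA = 2.5136 cm.
Transfer each piece to the horizontal axis through the centroid using Ī + A·d² with d = y − 2.5136:
  flange: d = -1.1136 cm → contributes +90.132 cm⁴
  web: d = 3.7864 cm → contributes +257.88 cm⁴
Total I = 348.01 cm⁴.

Ix ≈ 348 cm⁴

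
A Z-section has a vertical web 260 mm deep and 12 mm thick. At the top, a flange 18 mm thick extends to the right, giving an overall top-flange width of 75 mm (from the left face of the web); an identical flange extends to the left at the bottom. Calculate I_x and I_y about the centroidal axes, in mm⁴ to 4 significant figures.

I_x ≈ 5.084 × 10⁷ mm⁴, I_y ≈ 3.977 × 10⁶ mm⁴

Decompose the section into non-overlapping parts with the origin at the bottom-left of its bounding rectangle.
Web: 12 × 260, A = 3 120 mm², y = 130 mm, Ī = 17 576 000 mm⁴.
Top flange (beyond web): 63 × 18, A = 1 134 mm², y = 251 mm, Ī = 30 618 mm⁴.
Bottom flange (beyond web): 63 × 18, A = 1 134 mm², y = 9 mm, Ī = 30 618 mm⁴.
Centroid: ȳ = ΣA·y / ΣA = 130 mm.
Transfer each piece to the centroidal x-axis using Ī + A·d² with d = y − 130:
  web: d = 0 mm → contributes +17 576 000 mm⁴
  top flange (beyond web): d = 121 mm → contributes +16 633 512 mm⁴
  bottom flange (beyond web): d = -121 mm → contributes +16 633 512 mm⁴
Total I = 50 843 024 mm⁴.
For the y-axis: x̄ = 69 mm.
Repeating about the centroidal y-axis gives I_y = 3 976 956 mm⁴.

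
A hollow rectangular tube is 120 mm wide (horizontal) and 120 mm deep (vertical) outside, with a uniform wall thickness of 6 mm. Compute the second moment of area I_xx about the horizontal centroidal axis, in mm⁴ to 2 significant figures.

I_xx ≈ 5.9 × 10⁶ mm⁴

Split into non-overlapping primitives; take the origin at the lower-left of the bounding box.
Outer rectangle: 120 × 120, A = 14 400 mm², y = 60 mm, Ī = 17 280 000 mm⁴.
Inner void (subtracted): 108 × 108, A = 11 664 mm², y = 60 mm, Ī = 11 337 408 mm⁴.
By symmetry the centroid is at mid-height, ȳ = 60 mm.
All pieces are centred on the horizontal centroidal axis, so I = ΣĪ (holes subtracted) = 5 942 592 mm⁴.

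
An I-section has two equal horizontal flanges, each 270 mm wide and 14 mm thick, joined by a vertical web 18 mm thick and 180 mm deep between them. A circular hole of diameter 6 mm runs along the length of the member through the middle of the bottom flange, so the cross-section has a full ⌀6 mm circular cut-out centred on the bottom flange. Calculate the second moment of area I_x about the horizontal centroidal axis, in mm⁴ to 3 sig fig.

Decompose the section into non-overlapping parts with the origin at the bottom-left of its bounding rectangle.
Bottom flange: 270 × 14, A = 3 780 mm², y = 7 mm, Ī = 61 740 mm⁴.
Web: 18 × 180, A = 3 240 mm², y = 104 mm, Ī = 8 748 000 mm⁴.
Top flange: 270 × 14, A = 3 780 mm², y = 201 mm, Ī = 61 740 mm⁴.
Hole (subtracted): ⌀6, A = 28.274 mm², y = 7 mm, Ī = 63.617 mm⁴.
Centroid: ȳ = ΣA·y / ΣA = 104.25 mm.
Transfer each piece to the horizontal centroidal axis using Ī + A·d² with d = y − 104.25:
  bottom flange: d = -97.255 mm → contributes +35 814 717 mm⁴
  web: d = -0.25461 mm → contributes +8 748 210 mm⁴
  top flange: d = 96.745 mm → contributes +35 441 293 mm⁴
  hole: d = -97.255 mm → contributes −267 495 mm⁴
Total I = 79 736 725 mm⁴.

I_x ≈ 7.97 × 10⁷ mm⁴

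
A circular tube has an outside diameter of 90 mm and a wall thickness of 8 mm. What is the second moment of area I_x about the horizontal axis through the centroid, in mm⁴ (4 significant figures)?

Split into non-overlapping primitives; take the origin at the lower-left of the bounding box.
Outer circle: ⌀90, A = 6361.73 mm², y = 45 mm, Ī = 3 220 623 mm⁴.
Bore (subtracted): ⌀74, A = 4300.84 mm², y = 45 mm, Ī = 1 471 963 mm⁴.
By symmetry the centroid is at mid-height, ȳ = 45 mm.
All pieces are centred on the horizontal axis through the centroid, so I = ΣĪ (holes subtracted) = 1 748 661 mm⁴.

I_x ≈ 1.749 × 10⁶ mm⁴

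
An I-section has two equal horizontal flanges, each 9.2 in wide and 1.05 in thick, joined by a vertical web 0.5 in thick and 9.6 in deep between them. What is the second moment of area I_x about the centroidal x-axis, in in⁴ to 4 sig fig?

Split into non-overlapping primitives; take the origin at the lower-left of the bounding box.
Bottom flange: 9.2 × 1.05, A = 9.66 in², y = 0.525 in, Ī = 0.887513 in⁴.
Web: 0.5 × 9.6, A = 4.8 in², y = 5.85 in, Ī = 36.864 in⁴.
Top flange: 9.2 × 1.05, A = 9.66 in², y = 11.175 in, Ī = 0.887513 in⁴.
By symmetry the centroid is at mid-height, ȳ = 5.85 in.
Transfer each piece to the centroidal x-axis using Ī + A·d² with d = y − 5.85:
  bottom flange: d = -5.325 in → contributes +274.803 in⁴
  web: d = 0 in → contributes +36.864 in⁴
  top flange: d = 5.325 in → contributes +274.803 in⁴
Total I = 586.47 in⁴.

I_x ≈ 586.5 in⁴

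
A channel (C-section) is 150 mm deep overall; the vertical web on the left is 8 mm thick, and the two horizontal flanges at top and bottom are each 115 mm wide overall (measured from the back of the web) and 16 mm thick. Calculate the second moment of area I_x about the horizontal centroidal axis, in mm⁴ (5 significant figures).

Decompose the section into non-overlapping parts with the origin at the bottom-left of its bounding rectangle.
Web: 8 × 150, A = 1 200 mm², y = 75 mm, Ī = 2 250 000 mm⁴.
Top flange (beyond web): 107 × 16, A = 1 712 mm², y = 142 mm, Ī = 36522.67 mm⁴.
Bottom flange (beyond web): 107 × 16, A = 1 712 mm², y = 8 mm, Ī = 36522.67 mm⁴.
By symmetry the centroid is at mid-height, ȳ = 75 mm.
Transfer each piece to the horizontal centroidal axis using Ī + A·d² with d = y − 75:
  web: d = 0 mm → contributes +2 250 000 mm⁴
  top flange (beyond web): d = 67 mm → contributes +7 721 691 mm⁴
  bottom flange (beyond web): d = -67 mm → contributes +7 721 691 mm⁴
Total I = 17 693 381 mm⁴.

I_x ≈ 1.7693 × 10⁷ mm⁴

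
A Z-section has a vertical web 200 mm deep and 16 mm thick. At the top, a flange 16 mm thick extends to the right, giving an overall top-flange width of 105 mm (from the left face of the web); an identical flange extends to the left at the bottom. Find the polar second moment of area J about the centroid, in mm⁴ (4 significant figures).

Break the section into simple shapes (no overlaps), measuring from the bottom-left corner of the bounding box.
Web: 16 × 200, A = 3 200 mm², y = 100 mm, Ī = 10 666 667 mm⁴.
Top flange (beyond web): 89 × 16, A = 1 424 mm², y = 192 mm, Ī = 30378.7 mm⁴.
Bottom flange (beyond web): 89 × 16, A = 1 424 mm², y = 8 mm, Ī = 30378.7 mm⁴.
Centroid: ȳ = ΣA·y / ΣA = 100 mm.
Transfer each piece to the centroidal x-axis using Ī + A·d² with d = y − 100:
  web: d = 0 mm → contributes +10 666 667 mm⁴
  top flange (beyond web): d = 92 mm → contributes +12 083 115 mm⁴
  bottom flange (beyond web): d = -92 mm → contributes +12 083 115 mm⁴
Total I = 34 832 896 mm⁴.
For the y-axis: x̄ = 97 mm.
Repeating about the centroidal y-axis gives I_y = 9 797 984 mm⁴.
Polar second moment: J = I_x + I_y = 44 630 880 mm⁴.

J ≈ 4.463 × 10⁷ mm⁴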